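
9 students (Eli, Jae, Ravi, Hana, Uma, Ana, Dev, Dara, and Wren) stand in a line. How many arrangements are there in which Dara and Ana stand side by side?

80640

Glue Dara and Ana into one block (2 internal orders), leaving 8 units to arrange in a row.
That gives 2 × 8! = 2 × 40320 = 80640.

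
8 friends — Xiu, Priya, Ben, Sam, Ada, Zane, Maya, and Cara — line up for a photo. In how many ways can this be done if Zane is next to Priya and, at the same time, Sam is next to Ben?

Treat {Zane,Priya} as one block (2 orders) and {Sam,Ben} as another (2 orders).
That leaves 6 units to arrange: 2 × 2 × 6! = 4 × 720 = 2880.

2880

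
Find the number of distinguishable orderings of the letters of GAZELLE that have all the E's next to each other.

Treat the 2 copies of E as a single block. The multiset to arrange is then {EE, A, G, L, L, Z}, 6 items in all.
That gives (6)!/(2!) = 360 arrangements.

360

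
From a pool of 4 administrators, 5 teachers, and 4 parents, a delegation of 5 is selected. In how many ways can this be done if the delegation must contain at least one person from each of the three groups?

980

Unrestricted: C(13,5) = 1287 ways to pick any 5 of the 13.
Subtract selections that omit an entire group: no administrators → C(9,5) = 126; no teachers → C(8,5) = 56; no parents → C(9,5) = 126.
Add back selections omitting two groups (i.e. drawn from a single group): C(4,5) + C(5,5) + C(4,5) = 1.
By inclusion–exclusion: 1287 − 308 + 1 = 980.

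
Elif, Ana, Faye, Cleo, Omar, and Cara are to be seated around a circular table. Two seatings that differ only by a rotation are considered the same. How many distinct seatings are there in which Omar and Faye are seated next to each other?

48

Glue Omar and Faye into a block (2 internal orders). Seating 5 units around a circle gives (4)! arrangements.
So 2 × (4)! = 2 × 24 = 48.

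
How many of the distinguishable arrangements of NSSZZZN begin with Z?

90

Fix Z in the first position and arrange the remaining 6 letters.
Those 6 letters have N appearing twice, S appearing twice, and Z appearing twice, giving (6)!/(2!·2!·2!) = 90.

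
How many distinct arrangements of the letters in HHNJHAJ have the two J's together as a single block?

120

Treat the 2 copies of J as a single block. The multiset to arrange is then {JJ, A, H, H, H, N}, 6 items in all.
That gives (6)!/(3!) = 120 arrangements.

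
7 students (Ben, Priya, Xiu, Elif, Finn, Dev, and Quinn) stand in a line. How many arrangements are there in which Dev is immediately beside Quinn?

1440

Place the 5 others and the Dev-Quinn pair as 6 objects in a line; the pair has 2 internal arrangements.
So the count is 2·(6)! = 1440.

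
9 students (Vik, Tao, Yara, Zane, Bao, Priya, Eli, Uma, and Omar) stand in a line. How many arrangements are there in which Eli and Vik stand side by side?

80640

Treat {Eli, Vik} as a single unit. There are 8 units to order, and the pair itself can be ordered 2 ways.
So the count is 2·(8)! = 80640.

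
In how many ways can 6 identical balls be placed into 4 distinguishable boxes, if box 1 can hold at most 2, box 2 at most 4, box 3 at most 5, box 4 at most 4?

By stars and bars, unrestricted non-negative solutions to x_1+…+x_4 = 6 number C(6+3,3) = 84.
Subtract solutions that violate a single cap (substitute x_i' = x_i − (cap_i+1)): x_1 ≥ 3 gives C(6,3) = 20; x_2 ≥ 5 gives C(4,3) = 4; x_3 ≥ 6 gives C(3,3) = 1; x_4 ≥ 5 gives C(4,3) = 4. Together 29.
No two caps can be exceeded simultaneously, so the pair terms are all 0.
By inclusion–exclusion the count is 84 − 29 + 0 = 55.

55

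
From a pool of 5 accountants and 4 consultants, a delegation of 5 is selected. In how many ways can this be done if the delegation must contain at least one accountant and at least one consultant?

With no constraint there are C(9,5) = 126 possible selections.
Subtract selections that omit an entire group: no accountants → C(4,5) = 0; no consultants → C(5,5) = 1.
Both groups omitted at once is impossible, so 126 − 1 = 125.

125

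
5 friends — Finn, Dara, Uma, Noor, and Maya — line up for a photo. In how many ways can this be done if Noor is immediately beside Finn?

Place the 3 others and the Noor-Finn pair as 4 objects in a line; the pair has 2 internal arrangements.
So the count is 2·(4)! = 48.

48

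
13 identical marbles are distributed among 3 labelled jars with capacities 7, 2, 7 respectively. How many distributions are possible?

Without the upper bounds there are C(15,2) = 105 ways to split 13 among 3 jars.
Subtract solutions that violate a single cap (substitute x_i' = x_i − (cap_i+1)): x_1 ≥ 8 gives C(7,2) = 21; x_2 ≥ 3 gives C(12,2) = 66; x_3 ≥ 8 gives C(7,2) = 21. Together 108.
Add back pairs where two caps are both exceeded: 6 + 0 + 6 = 12.
By inclusion–exclusion the count is 105 − 108 + 12 = 9.

9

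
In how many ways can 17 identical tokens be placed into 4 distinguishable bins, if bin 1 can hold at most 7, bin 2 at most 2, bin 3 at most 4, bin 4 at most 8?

31

Ignoring the caps, the number of non-negative solutions to x_1+…+x_4 = 17 is C(20,3) = 1140.
Subtract solutions that violate a single cap (substitute x_i' = x_i − (cap_i+1)): x_1 ≥ 8 gives C(12,3) = 220; x_2 ≥ 3 gives C(17,3) = 680; x_3 ≥ 5 gives C(15,3) = 455; x_4 ≥ 9 gives C(11,3) = 165. Together 1520.
Add back pairs where two caps are both exceeded: 84 + 35 + 1 + 220 + 56 + 20 = 416.
Subtract triples: 4 + 0 + 0 + 1 = 5.
By inclusion–exclusion the count is 1140 − 1520 + 416 − 5 = 31.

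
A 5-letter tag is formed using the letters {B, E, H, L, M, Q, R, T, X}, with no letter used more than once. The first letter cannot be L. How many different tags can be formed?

The first letter has 9−1 = 8 choices (anything except L).
The remaining 4 letters are filled from the other 8 symbols without repetition: 8 × 7 × 6 × 5 = 1680.
Total: 8 × 1680 = 13440.

13440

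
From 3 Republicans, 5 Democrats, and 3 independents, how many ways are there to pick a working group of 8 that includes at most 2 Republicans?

109

Split by how many Republicans are chosen (0 through 2).
Sum: C(3,0)·C(8,8) + C(3,1)·C(8,7) + C(3,2)·C(8,6) = 1 + 24 + 84 = 109.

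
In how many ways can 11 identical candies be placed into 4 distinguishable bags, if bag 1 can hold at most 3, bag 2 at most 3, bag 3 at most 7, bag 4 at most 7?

104

Without the upper bounds there are C(14,3) = 364 ways to split 11 among 4 bags.
Subtract solutions that violate a single cap (substitute x_i' = x_i − (cap_i+1)): x_1 ≥ 4 gives C(10,3) = 120; x_2 ≥ 4 gives C(10,3) = 120; x_3 ≥ 8 gives C(6,3) = 20; x_4 ≥ 8 gives C(6,3) = 20. Together 280.
Add back pairs where two caps are both exceeded: 20 + 0 + 0 + 0 + 0 + 0 = 20.
By inclusion–exclusion the count is 364 − 280 + 20 = 104.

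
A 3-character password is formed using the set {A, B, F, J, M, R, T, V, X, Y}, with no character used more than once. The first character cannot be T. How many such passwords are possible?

The first character has 10−1 = 9 choices (anything except T).
The remaining 2 characters are filled from the other 9 symbols without repetition: 9 × 8 = 72.
Total: 9 × 72 = 648.

648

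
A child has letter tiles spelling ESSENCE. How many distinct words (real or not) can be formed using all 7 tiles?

420

ESSENCE has 7 letters with E appearing 3 times and S appearing twice.
Dividing 7! = 5040 by 3!·2! = 12 for the repeated letters gives 420.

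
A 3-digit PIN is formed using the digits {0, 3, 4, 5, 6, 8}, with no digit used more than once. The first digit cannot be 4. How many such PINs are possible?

The first digit has 6−1 = 5 choices (anything except 4).
The remaining 2 digits are filled from the other 5 symbols without repetition: 5 × 4 = 20.
Total: 5 × 20 = 100.

100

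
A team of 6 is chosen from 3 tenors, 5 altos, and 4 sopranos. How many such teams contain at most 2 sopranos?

Split by how many sopranos are chosen (0 through 2).
Sum: C(4,0)·C(8,6) + C(4,1)·C(8,5) + C(4,2)·C(8,4) = 28 + 224 + 420 = 672.

672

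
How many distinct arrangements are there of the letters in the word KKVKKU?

30

The 6 letters of KKVKKU have repeats: K appearing 4 times.
Dividing 6! = 720 by 4! = 24 for the repeated letters gives 30.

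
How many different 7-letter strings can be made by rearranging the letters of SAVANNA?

Letter multiplicities in SAVANNA: A×3, N×2, S×1, V×1.
The number of distinct arrangements is 7!/(3!·2!) = 5040/12 = 420.

420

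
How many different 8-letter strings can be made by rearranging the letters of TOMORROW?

The 8 letters of TOMORROW have repeats: O appearing 3 times and R appearing twice.
The number of distinct arrangements is 8!/(3!·2!) = 40320/12 = 3360.

3360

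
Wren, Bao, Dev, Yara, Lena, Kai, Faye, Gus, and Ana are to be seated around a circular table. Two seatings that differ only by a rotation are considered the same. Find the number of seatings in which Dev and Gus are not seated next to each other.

All circular seatings of 9 people number (8)! = 40320.
Seatings with Dev beside Gus: treat them as a block with 2 internal orders, giving 2 × (7)! = 10080.
Subtracting, 40320 − 10080 = 30240.

30240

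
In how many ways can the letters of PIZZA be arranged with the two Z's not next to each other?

There are 5!/(2!) = 60 arrangements of PIZZA in total.
If the two Z's are adjacent, glue them into one block, leaving 4 items to arrange: (4)! = 24 ways.
Subtracting, 60 − 24 = 36 arrangements keep the Z's apart.

36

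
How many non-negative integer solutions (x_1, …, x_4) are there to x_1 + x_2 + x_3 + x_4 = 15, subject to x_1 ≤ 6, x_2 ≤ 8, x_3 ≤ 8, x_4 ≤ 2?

Without the upper bounds there are C(18,3) = 816 ways to split 15 among 4 variables.
Subtract solutions that violate a single cap (substitute x_i' = x_i − (cap_i+1)): x_1 ≥ 7 gives C(11,3) = 165; x_2 ≥ 9 gives C(9,3) = 84; x_3 ≥ 9 gives C(9,3) = 84; x_4 ≥ 3 gives C(15,3) = 455. Together 788.
Add back pairs where two caps are both exceeded: 0 + 0 + 56 + 0 + 20 + 20 = 96.
By inclusion–exclusion the count is 816 − 788 + 96 = 124.

124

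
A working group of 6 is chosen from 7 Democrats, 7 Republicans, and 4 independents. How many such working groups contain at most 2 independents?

Split by how many independents are chosen (0 through 2).
Sum: C(4,0)·C(14,6) + C(4,1)·C(14,5) + C(4,2)·C(14,4) = 3003 + 8008 + 6006 = 17017.

17017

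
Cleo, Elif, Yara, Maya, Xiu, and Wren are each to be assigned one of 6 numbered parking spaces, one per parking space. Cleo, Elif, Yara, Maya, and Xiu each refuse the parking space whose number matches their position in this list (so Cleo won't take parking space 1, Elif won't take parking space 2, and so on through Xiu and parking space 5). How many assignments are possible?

309

Let Aᵢ (for 1 ≤ i ≤ 5) be the placements that put person i in their forbidden parking space. Any j of these fix j positions, leaving (6−j)! ways to fill the rest, and there are C(5,j) ways to pick which j.
By inclusion–exclusion, the number of valid placements is Σ_{j=0}^{5} (−1)^j C(5,j)·(6−j)!.
Computing: 720 − 600 + 240 − 60 + 10 − 1 = 309.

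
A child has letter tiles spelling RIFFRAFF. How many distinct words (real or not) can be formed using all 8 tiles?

840

RIFFRAFF has 8 letters with F appearing 4 times and R appearing twice.
The number of distinct arrangements is 8!/(4!·2!) = 40320/48 = 840.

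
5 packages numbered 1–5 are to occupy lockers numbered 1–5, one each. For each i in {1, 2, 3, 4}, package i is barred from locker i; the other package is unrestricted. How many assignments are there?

Let Aᵢ (for 1 ≤ i ≤ 4) be the placements that put package i in its forbidden locker. Any j of these fix j positions, leaving (5−j)! ways to fill the rest, and there are C(4,j) ways to pick which j.
By inclusion–exclusion, the number of valid placements is Σ_{j=0}^{4} (−1)^j C(4,j)·(5−j)!.
Computing: 120 − 96 + 36 − 8 + 1 = 53.

53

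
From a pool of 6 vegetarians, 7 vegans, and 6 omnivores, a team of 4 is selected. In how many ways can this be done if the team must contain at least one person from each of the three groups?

With no constraint there are C(19,4) = 3876 possible selections.
Subtract selections that omit an entire group: no vegetarians → C(13,4) = 715; no vegans → C(12,4) = 495; no omnivores → C(13,4) = 715.
Add back selections omitting two groups (i.e. drawn from a single group): C(6,4) + C(7,4) + C(6,4) = 65.
By inclusion–exclusion: 3876 − 1925 + 65 = 2016.

2016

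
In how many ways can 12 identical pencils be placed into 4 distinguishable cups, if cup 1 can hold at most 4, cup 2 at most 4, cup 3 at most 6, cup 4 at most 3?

50

Without the upper bounds there are C(15,3) = 455 ways to split 12 among 4 cups.
Subtract solutions that violate a single cap (substitute x_i' = x_i − (cap_i+1)): x_1 ≥ 5 gives C(10,3) = 120; x_2 ≥ 5 gives C(10,3) = 120; x_3 ≥ 7 gives C(8,3) = 56; x_4 ≥ 4 gives C(11,3) = 165. Together 461.
Add back pairs where two caps are both exceeded: 10 + 1 + 20 + 1 + 20 + 4 = 56.
By inclusion–exclusion the count is 455 − 461 + 56 = 50.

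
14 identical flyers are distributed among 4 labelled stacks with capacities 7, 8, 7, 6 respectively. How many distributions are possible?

Ignoring the caps, the number of non-negative solutions to x_1+…+x_4 = 14 is C(17,3) = 680.
Subtract solutions that violate a single cap (substitute x_i' = x_i − (cap_i+1)): x_1 ≥ 8 gives C(9,3) = 84; x_2 ≥ 9 gives C(8,3) = 56; x_3 ≥ 8 gives C(9,3) = 84; x_4 ≥ 7 gives C(10,3) = 120. Together 344.
No two caps can be exceeded simultaneously, so the pair terms are all 0.
By inclusion–exclusion the count is 680 − 344 + 0 = 336.

336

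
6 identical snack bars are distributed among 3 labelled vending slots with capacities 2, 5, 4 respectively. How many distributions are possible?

By stars and bars, unrestricted non-negative solutions to x_1+…+x_3 = 6 number C(6+2,2) = 28.
Subtract solutions that violate a single cap (substitute x_i' = x_i − (cap_i+1)): x_1 ≥ 3 gives C(5,2) = 10; x_2 ≥ 6 gives C(2,2) = 1; x_3 ≥ 5 gives C(3,2) = 3. Together 14.
No two caps can be exceeded simultaneously, so the pair terms are all 0.
By inclusion–exclusion the count is 28 − 14 + 0 = 14.

14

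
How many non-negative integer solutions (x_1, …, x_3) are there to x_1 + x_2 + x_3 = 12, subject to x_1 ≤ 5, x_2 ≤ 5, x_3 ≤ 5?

10

Without the upper bounds there are C(14,2) = 91 ways to split 12 among 3 variables.
Subtract solutions that violate a single cap (substitute x_i' = x_i − (cap_i+1)): x_1 ≥ 6 gives C(8,2) = 28; x_2 ≥ 6 gives C(8,2) = 28; x_3 ≥ 6 gives C(8,2) = 28. Together 84.
Add back pairs where two caps are both exceeded: 1 + 1 + 1 = 3.
By inclusion–exclusion the count is 91 − 84 + 3 = 10.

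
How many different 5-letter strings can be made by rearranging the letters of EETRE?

The 5 letters of EETRE have repeats: E appearing 3 times.
Dividing 5! = 120 by 3! = 6 for the repeated letters gives 20.

20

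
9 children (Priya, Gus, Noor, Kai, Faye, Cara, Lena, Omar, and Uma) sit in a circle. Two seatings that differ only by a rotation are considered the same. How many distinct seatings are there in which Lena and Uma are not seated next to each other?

Without the restriction there are (8)! = 40320 seatings.
Seatings with Lena beside Uma: treat them as a block with 2 internal orders, giving 2 × (7)! = 10080.
Subtracting, 40320 − 10080 = 30240.

30240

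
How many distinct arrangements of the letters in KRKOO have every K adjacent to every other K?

Treat the 2 copies of K as a single block. The multiset to arrange is then {KK, O, O, R}, 4 items in all.
That gives (4)!/(2!) = 12 arrangements.

12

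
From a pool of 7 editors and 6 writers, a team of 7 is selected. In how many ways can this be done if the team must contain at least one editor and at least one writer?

Total 7-person selections from all 13: C(13,7) = 1716.
Subtract selections that omit an entire group: no editors → C(6,7) = 0; no writers → C(7,7) = 1.
Both groups omitted at once is impossible, so 1716 − 1 = 1715.

1715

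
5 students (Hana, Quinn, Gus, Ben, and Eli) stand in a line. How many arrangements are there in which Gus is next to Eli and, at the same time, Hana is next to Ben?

24

Treat {Gus,Eli} as one block (2 orders) and {Hana,Ben} as another (2 orders).
That leaves 3 units to arrange: 2 × 2 × 3! = 4 × 6 = 24.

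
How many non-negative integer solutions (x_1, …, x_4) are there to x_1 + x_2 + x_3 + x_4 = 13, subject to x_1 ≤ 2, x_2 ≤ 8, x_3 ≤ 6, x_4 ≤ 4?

Without the upper bounds there are C(16,3) = 560 ways to split 13 among 4 variables.
Subtract solutions that violate a single cap (substitute x_i' = x_i − (cap_i+1)): x_1 ≥ 3 gives C(13,3) = 286; x_2 ≥ 9 gives C(7,3) = 35; x_3 ≥ 7 gives C(9,3) = 84; x_4 ≥ 5 gives C(11,3) = 165. Together 570.
Add back pairs where two caps are both exceeded: 4 + 20 + 56 + 0 + 0 + 4 = 84.
By inclusion–exclusion the count is 560 − 570 + 84 = 74.

74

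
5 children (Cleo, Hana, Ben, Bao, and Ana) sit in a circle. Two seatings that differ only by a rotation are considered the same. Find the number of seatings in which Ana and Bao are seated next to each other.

Treat {Ana, Bao} as one unit (2 internal orders) and seat the resulting 4 units around the table: (3)! circular arrangements.
So 2 × (3)! = 2 × 6 = 12.

12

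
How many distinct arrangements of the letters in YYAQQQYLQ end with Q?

1120

Fix Q in the last position and arrange the remaining 8 letters.
Those 8 letters have Q appearing 3 times and Y appearing 3 times, giving (8)!/(3!·3!) = 1120.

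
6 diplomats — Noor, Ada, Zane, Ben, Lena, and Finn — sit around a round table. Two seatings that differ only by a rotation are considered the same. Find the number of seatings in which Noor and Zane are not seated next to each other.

72

All circular seatings of 6 people number (5)! = 120.
Seatings with Noor beside Zane: treat them as a block with 2 internal orders, giving 2 × (4)! = 48.
Subtracting, 120 − 48 = 72.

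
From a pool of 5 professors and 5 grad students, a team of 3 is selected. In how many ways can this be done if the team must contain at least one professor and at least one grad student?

With no constraint there are C(10,3) = 120 possible selections.
Selections missing a whole group: no professors → C(5,3) = 10; no grad students → C(5,3) = 10.
Both groups omitted at once is impossible, so 120 − 20 = 100.

100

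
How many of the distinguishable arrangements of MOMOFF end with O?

With the last slot taken by O, it remains to arrange the other 5 letters (MMOFF).
Those 5 letters have F appearing twice and M appearing twice, giving (5)!/(2!·2!) = 30.

30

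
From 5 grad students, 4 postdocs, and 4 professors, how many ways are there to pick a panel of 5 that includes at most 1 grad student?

Split by how many grad students are chosen (0 through 1).
Sum: C(5,0)·C(8,5) + C(5,1)·C(8,4) = 56 + 350 = 406.

406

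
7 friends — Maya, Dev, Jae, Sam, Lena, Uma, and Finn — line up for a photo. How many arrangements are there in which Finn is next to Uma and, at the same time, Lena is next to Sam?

Treat {Finn,Uma} as one block (2 orders) and {Lena,Sam} as another (2 orders).
That leaves 5 units to arrange: 2 × 2 × 5! = 4 × 120 = 480.

480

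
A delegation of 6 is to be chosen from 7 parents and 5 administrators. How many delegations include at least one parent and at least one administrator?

917

With no constraint there are C(12,6) = 924 possible selections.
Selections missing a whole group: no parents → C(5,6) = 0; no administrators → C(7,6) = 7.
Both groups omitted at once is impossible, so 924 − 7 = 917.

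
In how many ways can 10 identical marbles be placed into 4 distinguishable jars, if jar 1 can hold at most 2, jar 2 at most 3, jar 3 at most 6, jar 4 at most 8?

79

By stars and bars, unrestricted non-negative solutions to x_1+…+x_4 = 10 number C(10+3,3) = 286.
Subtract solutions that violate a single cap (substitute x_i' = x_i − (cap_i+1)): x_1 ≥ 3 gives C(10,3) = 120; x_2 ≥ 4 gives C(9,3) = 84; x_3 ≥ 7 gives C(6,3) = 20; x_4 ≥ 9 gives C(4,3) = 4. Together 228.
Add back pairs where two caps are both exceeded: 20 + 1 + 0 + 0 + 0 + 0 = 21.
By inclusion–exclusion the count is 286 − 228 + 21 = 79.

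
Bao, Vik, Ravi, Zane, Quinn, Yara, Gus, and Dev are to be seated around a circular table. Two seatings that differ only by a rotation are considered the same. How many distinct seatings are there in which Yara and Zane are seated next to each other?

1440

Glue Yara and Zane into a block (2 internal orders). Seating 7 units around a circle gives (6)! arrangements.
So 2 × (6)! = 2 × 720 = 1440.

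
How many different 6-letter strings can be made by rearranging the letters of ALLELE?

The 6 letters of ALLELE have repeats: E appearing twice and L appearing 3 times.
Dividing 6! = 720 by 3!·2! = 12 for the repeated letters gives 60.

60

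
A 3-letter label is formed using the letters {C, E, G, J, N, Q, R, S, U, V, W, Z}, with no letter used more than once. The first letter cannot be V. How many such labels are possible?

The first letter has 12−1 = 11 choices (anything except V).
The remaining 2 letters are filled from the other 11 symbols without repetition: 11 × 10 = 110.
Total: 11 × 110 = 1210.

1210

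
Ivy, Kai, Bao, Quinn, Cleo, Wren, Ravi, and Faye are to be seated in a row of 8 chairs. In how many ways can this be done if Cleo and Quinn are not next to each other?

30240

There are 8! = 40320 arrangements in all. If Cleo and Quinn are adjacent, merging them into one block gives 2·(7)! = 10080 arrangements.
So 40320 − 10080 = 30240 arrangements keep them apart.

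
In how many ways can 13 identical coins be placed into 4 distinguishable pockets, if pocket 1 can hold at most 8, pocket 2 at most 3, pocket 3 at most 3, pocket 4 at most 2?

Without the upper bounds there are C(16,3) = 560 ways to split 13 among 4 pockets.
Subtract solutions that violate a single cap (substitute x_i' = x_i − (cap_i+1)): x_1 ≥ 9 gives C(7,3) = 35; x_2 ≥ 4 gives C(12,3) = 220; x_3 ≥ 4 gives C(12,3) = 220; x_4 ≥ 3 gives C(13,3) = 286. Together 761.
Add back pairs where two caps are both exceeded: 1 + 1 + 4 + 56 + 84 + 84 = 230.
Subtract triples: 0 + 0 + 0 + 10 = 10.
By inclusion–exclusion the count is 560 − 761 + 230 − 10 = 19.

19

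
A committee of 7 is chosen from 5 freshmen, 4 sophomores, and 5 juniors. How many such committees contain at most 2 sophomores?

2472

Split by how many sophomores are chosen (0 through 2).
Sum: C(4,0)·C(10,7) + C(4,1)·C(10,6) + C(4,2)·C(10,5) = 120 + 840 + 1512 = 2472.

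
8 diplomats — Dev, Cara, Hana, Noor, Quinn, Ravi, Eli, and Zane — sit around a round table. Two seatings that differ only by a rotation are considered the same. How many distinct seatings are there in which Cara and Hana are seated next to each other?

Treat {Cara, Hana} as one unit (2 internal orders) and seat the resulting 7 units around the table: (6)! circular arrangements.
So 2 × (6)! = 2 × 720 = 1440.

1440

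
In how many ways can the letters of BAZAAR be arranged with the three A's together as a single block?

24

Treat the 3 copies of A as a single block. The multiset to arrange is then {AAA, B, R, Z}, 4 items in all.
All 4 items are distinct, so there are (4)! = 24 arrangements.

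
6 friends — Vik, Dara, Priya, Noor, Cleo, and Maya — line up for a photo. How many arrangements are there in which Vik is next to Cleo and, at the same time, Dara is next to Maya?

Treat {Vik,Cleo} as one block (2 orders) and {Dara,Maya} as another (2 orders).
That leaves 4 units to arrange: 2 × 2 × 4! = 4 × 24 = 96.

96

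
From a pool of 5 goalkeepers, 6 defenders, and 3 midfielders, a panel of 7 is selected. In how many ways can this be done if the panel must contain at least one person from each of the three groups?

3058

Unrestricted: C(14,7) = 3432 ways to pick any 7 of the 14.
Selections missing a whole group: no goalkeepers → C(9,7) = 36; no defenders → C(8,7) = 8; no midfielders → C(11,7) = 330.
Add back selections omitting two groups (i.e. drawn from a single group): C(5,7) + C(6,7) + C(3,7) = 0.
By inclusion–exclusion: 3432 − 374 + 0 = 3058.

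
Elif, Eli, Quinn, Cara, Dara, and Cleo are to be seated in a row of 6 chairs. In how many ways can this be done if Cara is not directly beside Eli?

Of the 6! = 720 arrangements, those with Cara and Eli adjacent number 2 × 5! = 240 (treat the pair as a block with 2 internal orders).
Complementary counting: 720 − 240 = 480.

480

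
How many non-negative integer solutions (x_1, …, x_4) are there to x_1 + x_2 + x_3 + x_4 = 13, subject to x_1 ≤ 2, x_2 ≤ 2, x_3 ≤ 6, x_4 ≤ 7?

27

Without the upper bounds there are C(16,3) = 560 ways to split 13 among 4 variables.
Subtract solutions that violate a single cap (substitute x_i' = x_i − (cap_i+1)): x_1 ≥ 3 gives C(13,3) = 286; x_2 ≥ 3 gives C(13,3) = 286; x_3 ≥ 7 gives C(9,3) = 84; x_4 ≥ 8 gives C(8,3) = 56. Together 712.
Add back pairs where two caps are both exceeded: 120 + 20 + 10 + 20 + 10 + 0 = 180.
Subtract triples: 1 + 0 + 0 + 0 = 1.
By inclusion–exclusion the count is 560 − 712 + 180 − 1 = 27.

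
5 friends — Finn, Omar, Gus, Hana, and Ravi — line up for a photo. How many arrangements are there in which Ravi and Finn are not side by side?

72

There are 5! = 120 arrangements in all. If Ravi and Finn are adjacent, merging them into one block gives 2·(4)! = 48 arrangements.
So 120 − 48 = 72 arrangements keep them apart.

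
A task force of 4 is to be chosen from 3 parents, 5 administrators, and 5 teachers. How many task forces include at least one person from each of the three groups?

375

Total 4-person selections from all 13: C(13,4) = 715.
Subtract selections that omit an entire group: no parents → C(10,4) = 210; no administrators → C(8,4) = 70; no teachers → C(8,4) = 70.
Add back selections omitting two groups (i.e. drawn from a single group): C(3,4) + C(5,4) + C(5,4) = 10.
By inclusion–exclusion: 715 − 350 + 10 = 375.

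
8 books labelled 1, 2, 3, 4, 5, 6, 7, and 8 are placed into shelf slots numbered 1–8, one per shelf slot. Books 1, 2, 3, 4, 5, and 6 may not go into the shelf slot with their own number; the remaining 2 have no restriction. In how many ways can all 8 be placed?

Let Aᵢ (for 1 ≤ i ≤ 6) be the placements that put book i in its forbidden shelf slot. Any j of these fix j positions, leaving (8−j)! ways to fill the rest, and there are C(6,j) ways to pick which j.
By inclusion–exclusion, the number of valid placements is Σ_{j=0}^{6} (−1)^j C(6,j)·(8−j)!.
Computing: 40320 − 30240 + 10800 − 2400 + 360 − 36 + 2 = 18806.

18806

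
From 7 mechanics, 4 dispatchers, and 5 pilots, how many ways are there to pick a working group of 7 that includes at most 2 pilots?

Split by how many pilots are chosen (0 through 2).
Sum: C(5,0)·C(11,7) + C(5,1)·C(11,6) + C(5,2)·C(11,5) = 330 + 2310 + 4620 = 7260.

7260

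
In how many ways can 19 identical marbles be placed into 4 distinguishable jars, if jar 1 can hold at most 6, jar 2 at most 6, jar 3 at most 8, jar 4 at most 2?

By stars and bars, unrestricted non-negative solutions to x_1+…+x_4 = 19 number C(19+3,3) = 1540.
Subtract solutions that violate a single cap (substitute x_i' = x_i − (cap_i+1)): x_1 ≥ 7 gives C(15,3) = 455; x_2 ≥ 7 gives C(15,3) = 455; x_3 ≥ 9 gives C(13,3) = 286; x_4 ≥ 3 gives C(19,3) = 969. Together 2165.
Add back pairs where two caps are both exceeded: 56 + 20 + 220 + 20 + 220 + 120 = 656.
Subtract triples: 0 + 10 + 1 + 1 = 12.
By inclusion–exclusion the count is 1540 − 2165 + 656 − 12 = 19.

19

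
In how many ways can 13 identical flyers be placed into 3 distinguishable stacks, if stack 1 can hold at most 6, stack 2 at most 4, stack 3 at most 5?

6

Ignoring the caps, the number of non-negative solutions to x_1+…+x_3 = 13 is C(15,2) = 105.
Subtract solutions that violate a single cap (substitute x_i' = x_i − (cap_i+1)): x_1 ≥ 7 gives C(8,2) = 28; x_2 ≥ 5 gives C(10,2) = 45; x_3 ≥ 6 gives C(9,2) = 36. Together 109.
Add back pairs where two caps are both exceeded: 3 + 1 + 6 = 10.
By inclusion–exclusion the count is 105 − 109 + 10 = 6.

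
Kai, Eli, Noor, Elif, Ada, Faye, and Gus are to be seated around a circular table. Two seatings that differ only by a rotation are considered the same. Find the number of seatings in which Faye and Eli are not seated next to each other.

Without the restriction there are (6)! = 720 seatings.
Those with Faye next to Eli: fuse the pair into one unit and seat 6 units around a circle — 2·(5)! = 240.
Subtracting, 720 − 240 = 480.

480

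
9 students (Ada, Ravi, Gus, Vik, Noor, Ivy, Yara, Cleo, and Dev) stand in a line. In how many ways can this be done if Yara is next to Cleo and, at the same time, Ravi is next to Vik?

Treat {Yara,Cleo} as one block (2 orders) and {Ravi,Vik} as another (2 orders).
That leaves 7 units to arrange: 2 × 2 × 7! = 4 × 5040 = 20160.

20160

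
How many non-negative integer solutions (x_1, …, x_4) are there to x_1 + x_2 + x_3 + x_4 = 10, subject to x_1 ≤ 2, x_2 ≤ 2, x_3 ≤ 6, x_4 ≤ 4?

By stars and bars, unrestricted non-negative solutions to x_1+…+x_4 = 10 number C(10+3,3) = 286.
Subtract solutions that violate a single cap (substitute x_i' = x_i − (cap_i+1)): x_1 ≥ 3 gives C(10,3) = 120; x_2 ≥ 3 gives C(10,3) = 120; x_3 ≥ 7 gives C(6,3) = 20; x_4 ≥ 5 gives C(8,3) = 56. Together 316.
Add back pairs where two caps are both exceeded: 35 + 1 + 10 + 1 + 10 + 0 = 57.
By inclusion–exclusion the count is 286 − 316 + 57 = 27.

27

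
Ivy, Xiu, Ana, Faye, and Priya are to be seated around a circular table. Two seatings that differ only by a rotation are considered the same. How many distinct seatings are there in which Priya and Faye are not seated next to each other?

12

All circular seatings of 5 people number (4)! = 24.
Those with Priya next to Faye: fuse the pair into one unit and seat 4 units around a circle — 2·(3)! = 12.
Subtracting, 24 − 12 = 12.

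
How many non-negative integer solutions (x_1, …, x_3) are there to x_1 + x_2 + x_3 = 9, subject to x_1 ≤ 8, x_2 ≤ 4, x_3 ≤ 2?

14

By stars and bars, unrestricted non-negative solutions to x_1+…+x_3 = 9 number C(9+2,2) = 55.
Subtract solutions that violate a single cap (substitute x_i' = x_i − (cap_i+1)): x_1 ≥ 9 gives C(2,2) = 1; x_2 ≥ 5 gives C(6,2) = 15; x_3 ≥ 3 gives C(8,2) = 28. Together 44.
Add back pairs where two caps are both exceeded: 0 + 0 + 3 = 3.
By inclusion–exclusion the count is 55 − 44 + 3 = 14.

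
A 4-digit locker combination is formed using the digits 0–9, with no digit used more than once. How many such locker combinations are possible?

With no repetition, fill the 4 digits in order: 10 choices, then 9, down to 7.
That product is 10 × 9 × 8 × 7 = 5040.

5040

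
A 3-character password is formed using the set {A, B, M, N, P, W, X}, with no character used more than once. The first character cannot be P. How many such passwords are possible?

180

The first character has 7−1 = 6 choices (anything except P).
The remaining 2 characters are filled from the other 6 symbols without repetition: 6 × 5 = 30.
Total: 6 × 30 = 180.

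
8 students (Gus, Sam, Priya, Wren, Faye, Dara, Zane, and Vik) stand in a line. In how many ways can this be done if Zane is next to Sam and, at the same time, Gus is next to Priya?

2880

Treat {Zane,Sam} as one block (2 orders) and {Gus,Priya} as another (2 orders).
That leaves 6 units to arrange: 2 × 2 × 6! = 4 × 720 = 2880.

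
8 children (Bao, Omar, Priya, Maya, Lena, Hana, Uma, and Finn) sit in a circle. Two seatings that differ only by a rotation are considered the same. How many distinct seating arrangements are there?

5040

Around a circle, 8 distinct people have 8!/8 = (7)! = 5040 rotationally distinct seatings.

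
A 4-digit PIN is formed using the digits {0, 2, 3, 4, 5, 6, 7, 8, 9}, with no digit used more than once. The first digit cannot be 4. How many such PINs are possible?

2688

The first digit has 9−1 = 8 choices (anything except 4).
The remaining 3 digits are filled from the other 8 symbols without repetition: 8 × 7 × 6 = 336.
Total: 8 × 336 = 2688.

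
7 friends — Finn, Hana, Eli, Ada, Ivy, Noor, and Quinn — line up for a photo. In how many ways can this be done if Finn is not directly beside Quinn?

There are 7! = 5040 arrangements in all. If Finn and Quinn are adjacent, merging them into one block gives 2·(6)! = 1440 arrangements.
So 5040 − 1440 = 3600 arrangements keep them apart.

3600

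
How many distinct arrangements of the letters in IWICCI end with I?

Fix I in the last position and arrange the remaining 5 letters.
Those 5 letters have C appearing twice and I appearing twice, giving (5)!/(2!·2!) = 30.

30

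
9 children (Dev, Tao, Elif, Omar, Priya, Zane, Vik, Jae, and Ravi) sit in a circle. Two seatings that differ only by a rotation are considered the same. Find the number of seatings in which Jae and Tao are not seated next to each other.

Without the restriction there are (8)! = 40320 seatings.
Seatings with Jae beside Tao: treat them as a block with 2 internal orders, giving 2 × (7)! = 10080.
Subtracting, 40320 − 10080 = 30240.

30240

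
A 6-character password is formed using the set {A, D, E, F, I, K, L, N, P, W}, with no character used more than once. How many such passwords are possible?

With no repetition, fill the 6 characters in order: 10 choices, then 9, down to 5.
10 × 9 × 8 × 7 × 6 × 5 = 151200.

151200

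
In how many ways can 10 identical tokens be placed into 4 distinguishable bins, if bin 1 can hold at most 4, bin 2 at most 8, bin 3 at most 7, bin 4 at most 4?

161

Without the upper bounds there are C(13,3) = 286 ways to split 10 among 4 bins.
Subtract solutions that violate a single cap (substitute x_i' = x_i − (cap_i+1)): x_1 ≥ 5 gives C(8,3) = 56; x_2 ≥ 9 gives C(4,3) = 4; x_3 ≥ 8 gives C(5,3) = 10; x_4 ≥ 5 gives C(8,3) = 56. Together 126.
Add back pairs where two caps are both exceeded: 0 + 0 + 1 + 0 + 0 + 0 = 1.
By inclusion–exclusion the count is 286 − 126 + 1 = 161.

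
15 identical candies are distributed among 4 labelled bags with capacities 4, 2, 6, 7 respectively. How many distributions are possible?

31

Ignoring the caps, the number of non-negative solutions to x_1+…+x_4 = 15 is C(18,3) = 816.
Subtract solutions that violate a single cap (substitute x_i' = x_i − (cap_i+1)): x_1 ≥ 5 gives C(13,3) = 286; x_2 ≥ 3 gives C(15,3) = 455; x_3 ≥ 7 gives C(11,3) = 165; x_4 ≥ 8 gives C(10,3) = 120. Together 1026.
Add back pairs where two caps are both exceeded: 120 + 20 + 10 + 56 + 35 + 1 = 242.
Subtract triples: 1 + 0 + 0 + 0 = 1.
By inclusion–exclusion the count is 816 − 1026 + 242 − 1 = 31.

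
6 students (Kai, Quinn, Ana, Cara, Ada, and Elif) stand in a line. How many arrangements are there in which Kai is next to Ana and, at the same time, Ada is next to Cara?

Treat {Kai,Ana} as one block (2 orders) and {Ada,Cara} as another (2 orders).
That leaves 4 units to arrange: 2 × 2 × 4! = 4 × 24 = 96.

96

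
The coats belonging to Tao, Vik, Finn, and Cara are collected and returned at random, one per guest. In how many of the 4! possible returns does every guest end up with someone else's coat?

This is the derangement count D_4: permutations of 4 items with no fixed point.
By inclusion–exclusion this is Σ_{j=0}^{4} (−1)^j C(4,j)·(4−j)!.
Computing: 24 − 24 + 12 − 4 + 1 = 9.

9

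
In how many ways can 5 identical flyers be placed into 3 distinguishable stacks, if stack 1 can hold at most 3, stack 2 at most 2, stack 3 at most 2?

Without the upper bounds there are C(7,2) = 21 ways to split 5 among 3 stacks.
Subtract solutions that violate a single cap (substitute x_i' = x_i − (cap_i+1)): x_1 ≥ 4 gives C(3,2) = 3; x_2 ≥ 3 gives C(4,2) = 6; x_3 ≥ 3 gives C(4,2) = 6. Together 15.
No two caps can be exceeded simultaneously, so the pair terms are all 0.
By inclusion–exclusion the count is 21 − 15 + 0 = 6.

6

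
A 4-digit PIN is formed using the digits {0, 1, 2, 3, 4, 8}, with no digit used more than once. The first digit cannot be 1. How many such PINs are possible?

300

The first digit has 6−1 = 5 choices (anything except 1).
The remaining 3 digits are filled from the other 5 symbols without repetition: 5 × 4 × 3 = 60.
Total: 5 × 60 = 300.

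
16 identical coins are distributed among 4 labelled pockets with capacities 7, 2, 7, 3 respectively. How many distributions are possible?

19

By stars and bars, unrestricted non-negative solutions to x_1+…+x_4 = 16 number C(16+3,3) = 969.
Subtract solutions that violate a single cap (substitute x_i' = x_i − (cap_i+1)): x_1 ≥ 8 gives C(11,3) = 165; x_2 ≥ 3 gives C(16,3) = 560; x_3 ≥ 8 gives C(11,3) = 165; x_4 ≥ 4 gives C(15,3) = 455. Together 1345.
Add back pairs where two caps are both exceeded: 56 + 1 + 35 + 56 + 220 + 35 = 403.
Subtract triples: 0 + 4 + 0 + 4 = 8.
By inclusion–exclusion the count is 969 − 1345 + 403 − 8 = 19.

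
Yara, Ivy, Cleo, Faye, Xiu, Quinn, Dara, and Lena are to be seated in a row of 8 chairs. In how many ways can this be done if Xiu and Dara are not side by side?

30240

There are 8! = 40320 arrangements in all. If Xiu and Dara are adjacent, merging them into one block gives 2·(7)! = 10080 arrangements.
So 40320 − 10080 = 30240 arrangements keep them apart.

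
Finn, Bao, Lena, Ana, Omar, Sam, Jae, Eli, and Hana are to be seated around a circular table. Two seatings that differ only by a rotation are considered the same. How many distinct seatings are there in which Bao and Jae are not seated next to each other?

30240

Without the restriction there are (8)! = 40320 seatings.
Seatings with Bao beside Jae: treat them as a block with 2 internal orders, giving 2 × (7)! = 10080.
Subtracting, 40320 − 10080 = 30240.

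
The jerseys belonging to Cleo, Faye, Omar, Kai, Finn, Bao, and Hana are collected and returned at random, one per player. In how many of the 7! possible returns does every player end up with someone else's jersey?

Let Aᵢ be the assignments in which player i gets their old jersey. We want the size of the complement of A₁∪…∪A_7.
By inclusion–exclusion this is Σ_{j=0}^{7} (−1)^j C(7,j)·(7−j)!.
Computing: 5040 − 5040 + 2520 − 840 + 210 − 42 + 7 − 1 = 1854.

1854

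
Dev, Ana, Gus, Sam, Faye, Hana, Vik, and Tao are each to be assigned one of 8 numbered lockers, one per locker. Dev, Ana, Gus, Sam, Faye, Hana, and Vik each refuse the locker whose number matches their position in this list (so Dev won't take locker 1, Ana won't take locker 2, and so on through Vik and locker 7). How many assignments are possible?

Let Aᵢ (for 1 ≤ i ≤ 7) be the placements that put person i in their forbidden locker. Any j of these fix j positions, leaving (8−j)! ways to fill the rest, and there are C(7,j) ways to pick which j.
By inclusion–exclusion, the number of valid placements is Σ_{j=0}^{7} (−1)^j C(7,j)·(8−j)!.
Computing: 40320 − 35280 + 15120 − 4200 + 840 − 126 + 14 − 1 = 16687.

16687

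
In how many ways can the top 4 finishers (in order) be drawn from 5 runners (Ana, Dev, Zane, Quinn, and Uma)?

120

There are 5 choices for 1st place, 4 for 2nd, and so on down to 2 for position 4.
That gives 5 × 4 × 3 × 2 = 120.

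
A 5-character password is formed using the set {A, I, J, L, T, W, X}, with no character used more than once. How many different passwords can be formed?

With no repetition, fill the 5 characters in order: 7 choices, then 6, down to 3.
7 × 6 × 5 × 4 × 3 = 2520.

2520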